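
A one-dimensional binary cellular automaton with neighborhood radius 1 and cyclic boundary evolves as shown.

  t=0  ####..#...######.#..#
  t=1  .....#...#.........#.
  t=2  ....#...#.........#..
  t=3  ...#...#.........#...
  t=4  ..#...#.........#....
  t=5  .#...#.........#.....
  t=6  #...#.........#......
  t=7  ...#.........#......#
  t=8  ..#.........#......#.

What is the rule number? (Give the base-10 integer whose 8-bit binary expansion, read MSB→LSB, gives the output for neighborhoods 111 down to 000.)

2

  ###|.  b7=0 t=0,i=0
  ##.|.  b6=0 t=0,i=3
  #.#|.  b5=0 t=0,i=16
  #..|.  b4=0 t=0,i=4
  .##|.  b3=0 t=0,i=10
  .#.|.  b2=0 t=0,i=6
  ..#|#  b1=1 t=0,i=5
  ...|.  b0=0 t=0,i=8
  bits 00000010 = 2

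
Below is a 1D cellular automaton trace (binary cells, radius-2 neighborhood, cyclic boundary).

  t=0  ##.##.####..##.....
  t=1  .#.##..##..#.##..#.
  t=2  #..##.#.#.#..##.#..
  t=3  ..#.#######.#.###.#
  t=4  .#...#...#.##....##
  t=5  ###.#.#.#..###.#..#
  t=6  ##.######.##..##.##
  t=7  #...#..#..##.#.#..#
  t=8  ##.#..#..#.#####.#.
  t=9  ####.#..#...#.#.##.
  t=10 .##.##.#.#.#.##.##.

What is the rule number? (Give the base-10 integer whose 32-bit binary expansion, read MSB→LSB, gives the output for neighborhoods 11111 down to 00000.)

1165800838

  #####|.  b31=0 t=3,i=6
  ####.|#  b30=1 t=0,i=8
  ###.#|.  b29=0 t=3,i=10
  ###..|.  b28=0 t=0,i=9
  ##.##|.  b27=0 t=0,i=2
  ##.#.|#  b26=1 t=2,i=5
  ##..#|.  b25=0 t=0,i=10
  ##...|#  b24=1 t=0,i=14
  #.###|.  b23=0 t=0,i=6
  #.##.|#  b22=1 t=0,i=3
  #.#.#|#  b21=1 t=2,i=6
  #.#..|#  b20=1 t=2,i=10
  #..##|#  b19=1 t=0,i=11
  #..#.|#  b18=1 t=1,i=0
  #...#|.  b17=0 t=4,i=3
  #....|.  b16=0 t=0,i=15
  .####|#  b15=1 t=0,i=7
  .###.|.  b14=0 t=3,i=15
  .##.#|#  b13=1 t=0,i=1
  .##..|#  b12=1 t=0,i=13
  .#.##|.  b11=0 t=1,i=2
  .#.#.|#  b10=1 t=2,i=7
  .#..#|.  b9=0 t=1,i=18
  .#...|#  b8=1 t=4,i=2
  ..###|#  b7=1 t=5,i=11
  ..##.|.  b6=0 t=0,i=0
  ..#.#|.  b5=0 t=1,i=1
  ..#..|.  b4=0 t=1,i=17
  ...##|.  b3=0 t=0,i=18
  ...#.|#  b2=1 t=4,i=4
  ....#|#  b1=1 t=0,i=17
  .....|.  b0=0 t=0,i=16
  bits 01000101011111001011010110000110 = 1165800838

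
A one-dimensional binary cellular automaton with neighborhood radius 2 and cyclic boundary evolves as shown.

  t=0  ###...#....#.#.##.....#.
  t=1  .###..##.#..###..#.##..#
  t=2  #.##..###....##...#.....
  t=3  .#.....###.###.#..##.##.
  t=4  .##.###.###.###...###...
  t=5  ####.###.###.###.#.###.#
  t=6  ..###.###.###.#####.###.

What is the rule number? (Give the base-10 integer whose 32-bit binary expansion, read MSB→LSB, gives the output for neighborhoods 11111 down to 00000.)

2099277147

  nb #####: next=.  (t=5,i=1, bit31=0)
  nb ####.: next=#  (t=5,i=2, bit30=1)
  nb ###.#: next=#  (t=3,i=9, bit29=1)
  nb ###..: next=#  (t=0,i=2, bit28=1)
  nb ##.##: next=#  (t=3,i=10, bit27=1)
  nb ##.#.: next=#  (t=1,i=8, bit26=1)
  nb ##..#: next=.  (t=1,i=4, bit25=0)
  nb ##...: next=#  (t=0,i=3, bit24=1)
  nb #.###: next=.  (t=0,i=0, bit23=0)
  nb #.##.: next=.  (t=0,i=15, bit22=0)
  nb #.#.#: next=#  (t=0,i=13, bit21=1)
  nb #.#..: next=.  (t=1,i=9, bit20=0)
  nb #..##: next=.  (t=1,i=5, bit19=0)
  nb #..#.: next=.  (t=1,i=16, bit18=0)
  nb #...#: next=.  (t=0,i=4, bit17=0)
  nb #....: next=.  (t=0,i=8, bit16=0)
  nb .####: next=.  (t=5,i=0, bit15=0)
  nb .###.: next=#  (t=0,i=1, bit14=1)
  nb .##.#: next=#  (t=1,i=7, bit13=1)
  nb .##..: next=.  (t=0,i=16, bit12=0)
  nb .#.##: next=#  (t=0,i=14, bit11=1)
  nb .#.#.: next=#  (t=0,i=12, bit10=1)
  nb .#..#: next=.  (t=1,i=10, bit9=0)
  nb .#...: next=#  (t=0,i=7, bit8=1)
  nb ..###: next=.  (t=1,i=12, bit7=0)
  nb ..##.: next=#  (t=1,i=6, bit6=1)
  nb ..#.#: next=.  (t=0,i=11, bit5=0)
  nb ..#..: next=#  (t=0,i=6, bit4=1)
  nb ...##: next=#  (t=2,i=12, bit3=1)
  nb ...#.: next=.  (t=0,i=5, bit2=0)
  nb ....#: next=#  (t=0,i=9, bit1=1)
  nb .....: next=#  (t=0,i=19, bit0=1)
  bits 01111101001000000110110101011011 = 2099277147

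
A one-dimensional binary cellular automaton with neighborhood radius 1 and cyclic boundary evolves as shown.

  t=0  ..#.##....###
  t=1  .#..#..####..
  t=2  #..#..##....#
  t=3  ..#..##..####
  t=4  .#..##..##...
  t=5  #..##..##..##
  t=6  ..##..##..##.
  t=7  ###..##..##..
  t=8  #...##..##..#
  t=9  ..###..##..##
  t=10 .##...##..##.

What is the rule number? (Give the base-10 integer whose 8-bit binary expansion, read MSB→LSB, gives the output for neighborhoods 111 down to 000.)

11

  nb ###: next=.  (t=0,i=11, bit7=0)
  nb ##.: next=.  (t=0,i=5, bit6=0)
  nb #.#: next=.  (t=0,i=3, bit5=0)
  nb #..: next=.  (t=0,i=0, bit4=0)
  nb .##: next=#  (t=0,i=4, bit3=1)
  nb .#.: next=.  (t=0,i=2, bit2=0)
  nb ..#: next=#  (t=0,i=1, bit1=1)
  nb ...: next=#  (t=0,i=7, bit0=1)
  bits 00001011 = 11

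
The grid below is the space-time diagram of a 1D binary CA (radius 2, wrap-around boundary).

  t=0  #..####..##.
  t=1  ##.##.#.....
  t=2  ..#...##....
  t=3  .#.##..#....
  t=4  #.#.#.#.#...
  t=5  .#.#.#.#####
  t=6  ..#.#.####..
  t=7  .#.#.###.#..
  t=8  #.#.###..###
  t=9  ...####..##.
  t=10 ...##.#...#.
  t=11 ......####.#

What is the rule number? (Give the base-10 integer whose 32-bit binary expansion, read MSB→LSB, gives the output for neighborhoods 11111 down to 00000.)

2560024452

  ##### -> #   bit 31 = 1  t=5,i=9
  ####. -> .   bit 30 = 0  t=0,i=5
  ###.# -> .   bit 29 = 0  t=5,i=11
  ###.. -> #   bit 28 = 1  t=0,i=6
  ##.## -> #   bit 27 = 1  t=1,i=2
  ##.#. -> .   bit 26 = 0  t=0,i=11
  ##..# -> .   bit 25 = 0  t=0,i=7
  ##... -> .   bit 24 = 0  t=2,i=8
  #.### -> #   bit 23 = 1  t=5,i=7
  #.##. -> .   bit 22 = 0  t=1,i=3
  #.#.# -> .   bit 21 = 0  t=4,i=2
  #.#.. -> #   bit 20 = 1  t=0,i=0
  #..## -> .   bit 19 = 0  t=0,i=2
  #..#. -> #   bit 18 = 1  t=3,i=6
  #...# -> #   bit 17 = 1  t=2,i=4
  #.... -> .   bit 16 = 0  t=1,i=8
  .#### -> #   bit 15 = 1  t=0,i=4
  .###. -> #   bit 14 = 1  t=7,i=6
  .##.# -> .   bit 13 = 0  t=0,i=10
  .##.. -> #   bit 12 = 1  t=2,i=7
  .#.## -> #   bit 11 = 1  t=3,i=2
  .#.#. -> #   bit 10 = 1  t=4,i=1
  .#..# -> #   bit 9 = 1  t=0,i=1
  .#... -> #   bit 8 = 1  t=1,i=7
  ..### -> #   bit 7 = 1  t=0,i=3
  ..##. -> .   bit 6 = 0  t=0,i=9
  ..#.# -> .   bit 5 = 0  t=3,i=1
  ..#.. -> .   bit 4 = 0  t=2,i=2
  ...## -> .   bit 3 = 0  t=1,i=11
  ...#. -> #   bit 2 = 1  t=2,i=1
  ....# -> .   bit 1 = 0  t=1,i=10
  ..... -> .   bit 0 = 0  t=1,i=9
  bits 10011000100101101101111110000100 = 2560024452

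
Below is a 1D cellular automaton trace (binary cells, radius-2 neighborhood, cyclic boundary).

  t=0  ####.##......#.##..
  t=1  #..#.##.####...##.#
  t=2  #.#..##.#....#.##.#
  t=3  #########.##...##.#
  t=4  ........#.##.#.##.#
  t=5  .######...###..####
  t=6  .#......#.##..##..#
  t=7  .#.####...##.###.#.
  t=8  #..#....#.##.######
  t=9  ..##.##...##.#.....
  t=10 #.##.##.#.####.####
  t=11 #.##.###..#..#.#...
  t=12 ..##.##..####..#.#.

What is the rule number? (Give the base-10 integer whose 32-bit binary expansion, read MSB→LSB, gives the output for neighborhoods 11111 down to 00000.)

  #####|.  b31=0 t=3,i=1
  ####.|.  b30=0 t=0,i=2
  ###.#|#  b29=1 t=0,i=3
  ###..|.  b28=0 t=1,i=11
  ##.##|.  b27=0 t=0,i=4
  ##.#.|#  b26=1 t=2,i=1
  ##..#|.  b25=0 t=0,i=17
  ##...|.  b24=0 t=0,i=7
  #.###|#  b23=1 t=1,i=8
  #.##.|#  b22=1 t=0,i=5
  #.#.#|.  b21=0 t=4,i=13
  #.#..|#  b20=1 t=2,i=2
  #..##|#  b19=1 t=0,i=18
  #..#.|#  b18=1 t=1,i=2
  #...#|#  b17=1 t=1,i=13
  #....|#  b16=1 t=0,i=8
  .####|.  b15=0 t=0,i=1
  .###.|#  b14=1 t=5,i=11
  .##.#|#  b13=1 t=1,i=6
  .##..|#  b12=1 t=0,i=6
  .#.##|.  b11=0 t=0,i=14
  .#.#.|.  b10=0 t=6,i=0
  .#..#|#  b9=1 t=2,i=3
  .#...|.  b8=0 t=2,i=9
  ..###|#  b7=1 t=0,i=0
  ..##.|#  b6=1 t=1,i=15
  ..#.#|.  b5=0 t=0,i=13
  ..#..|#  b4=1 t=8,i=3
  ...##|.  b3=0 t=1,i=14
  ...#.|.  b2=0 t=0,i=12
  ....#|#  b1=1 t=0,i=11
  .....|#  b0=1 t=0,i=9
  bits 00100100110111110111001011010011 = 618623699

618623699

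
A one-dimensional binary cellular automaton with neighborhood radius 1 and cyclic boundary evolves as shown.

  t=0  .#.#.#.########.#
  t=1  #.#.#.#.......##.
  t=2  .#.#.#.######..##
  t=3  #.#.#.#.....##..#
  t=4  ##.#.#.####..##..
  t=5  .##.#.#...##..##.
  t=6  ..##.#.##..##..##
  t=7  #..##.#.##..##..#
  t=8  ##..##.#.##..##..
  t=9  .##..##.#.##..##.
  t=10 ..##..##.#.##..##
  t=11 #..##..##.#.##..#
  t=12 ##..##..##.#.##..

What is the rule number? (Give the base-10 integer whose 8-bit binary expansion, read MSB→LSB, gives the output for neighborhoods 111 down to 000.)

  ### -> .   bit 7 = 0  t=0,i=8
  ##. -> #   bit 6 = 1  t=0,i=14
  #.# -> #   bit 5 = 1  t=0,i=0
  #.. -> #   bit 4 = 1  t=1,i=7
  .## -> .   bit 3 = 0  t=0,i=7
  .#. -> .   bit 2 = 0  t=0,i=1
  ..# -> .   bit 1 = 0  t=1,i=13
  ... -> #   bit 0 = 1  t=1,i=8
  bits 01110001 = 113

113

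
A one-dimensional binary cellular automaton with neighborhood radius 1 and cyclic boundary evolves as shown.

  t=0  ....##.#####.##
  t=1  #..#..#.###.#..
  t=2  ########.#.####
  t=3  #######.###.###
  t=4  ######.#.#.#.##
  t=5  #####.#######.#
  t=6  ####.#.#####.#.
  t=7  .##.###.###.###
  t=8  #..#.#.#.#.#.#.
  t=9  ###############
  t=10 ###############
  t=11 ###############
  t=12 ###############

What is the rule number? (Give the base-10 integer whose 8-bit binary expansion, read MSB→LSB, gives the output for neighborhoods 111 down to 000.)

  nb ###: next=#  (t=0,i=8, bit7=1)
  nb ##.: next=.  (t=0,i=5, bit6=0)
  nb #.#: next=#  (t=0,i=6, bit5=1)
  nb #..: next=#  (t=0,i=0, bit4=1)
  nb .##: next=.  (t=0,i=4, bit3=0)
  nb .#.: next=#  (t=1,i=0, bit2=1)
  nb ..#: next=#  (t=0,i=3, bit1=1)
  nb ...: next=.  (t=0,i=1, bit0=0)
  bits 10110110 = 182

182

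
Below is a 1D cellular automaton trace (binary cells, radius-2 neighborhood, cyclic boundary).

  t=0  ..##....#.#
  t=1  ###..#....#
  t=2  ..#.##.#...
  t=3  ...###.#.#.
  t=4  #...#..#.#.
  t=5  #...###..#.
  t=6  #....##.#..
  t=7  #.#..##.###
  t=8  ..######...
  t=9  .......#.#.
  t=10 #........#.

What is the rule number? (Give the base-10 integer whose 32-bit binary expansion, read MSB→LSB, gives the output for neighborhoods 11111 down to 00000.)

  nb #####: next=.  (t=8,i=4, bit31=0)
  nb ####.: next=.  (t=1,i=1, bit30=0)
  nb ###.#: next=.  (t=3,i=5, bit29=0)
  nb ###..: next=#  (t=1,i=2, bit28=1)
  nb ##.##: next=#  (t=7,i=7, bit27=1)
  nb ##.#.: next=.  (t=2,i=6, bit26=0)
  nb ##..#: next=.  (t=1,i=3, bit25=0)
  nb ##...: next=.  (t=0,i=4, bit24=0)
  nb #.###: next=.  (t=7,i=8, bit23=0)
  nb #.##.: next=#  (t=2,i=4, bit22=1)
  nb #.#.#: next=#  (t=3,i=7, bit21=1)
  nb #.#..: next=#  (t=0,i=10, bit20=1)
  nb #..##: next=#  (t=0,i=1, bit19=1)
  nb #..#.: next=#  (t=1,i=4, bit18=1)
  nb #...#: next=.  (t=4,i=2, bit17=0)
  nb #....: next=#  (t=0,i=5, bit16=1)
  nb .####: next=.  (t=1,i=0, bit15=0)
  nb .###.: next=#  (t=3,i=4, bit14=1)
  nb .##.#: next=#  (t=2,i=5, bit13=1)
  nb .##..: next=.  (t=0,i=3, bit12=0)
  nb .#.##: next=#  (t=2,i=3, bit11=1)
  nb .#.#.: next=.  (t=0,i=9, bit10=0)
  nb .#..#: next=#  (t=0,i=0, bit9=1)
  nb .#...: next=.  (t=1,i=6, bit8=0)
  nb ..###: next=.  (t=1,i=10, bit7=0)
  nb ..##.: next=#  (t=0,i=2, bit6=1)
  nb ..#.#: next=.  (t=0,i=8, bit5=0)
  nb ..#..: next=#  (t=1,i=5, bit4=1)
  nb ...##: next=.  (t=1,i=9, bit3=0)
  nb ...#.: next=.  (t=0,i=7, bit2=0)
  nb ....#: next=.  (t=0,i=6, bit1=0)
  nb .....: next=.  (t=2,i=10, bit0=0)
  bits 00011000011111010110101001010000 = 410872400

410872400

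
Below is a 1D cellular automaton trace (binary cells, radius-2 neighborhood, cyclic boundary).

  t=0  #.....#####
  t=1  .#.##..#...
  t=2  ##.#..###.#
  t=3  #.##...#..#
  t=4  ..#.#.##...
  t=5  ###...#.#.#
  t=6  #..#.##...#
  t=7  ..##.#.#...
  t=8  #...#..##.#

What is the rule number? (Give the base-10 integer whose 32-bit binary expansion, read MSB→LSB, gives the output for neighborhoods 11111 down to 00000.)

97829175

  ##### -> .   bit 31 = 0  t=0,i=8
  ####. -> .   bit 30 = 0  t=0,i=10
  ###.# -> .   bit 29 = 0  t=2,i=1
  ###.. -> .   bit 28 = 0  t=0,i=0
  ##.## -> .   bit 27 = 0  t=2,i=9
  ##.#. -> #   bit 26 = 1  t=2,i=2
  ##..# -> .   bit 25 = 0  t=1,i=5
  ##... -> #   bit 24 = 1  t=0,i=1
  #.### -> #   bit 23 = 1  t=2,i=10
  #.##. -> #   bit 22 = 1  t=1,i=3
  #.#.# -> .   bit 21 = 0  t=4,i=4
  #.#.. -> #   bit 20 = 1  t=2,i=3
  #..## -> .   bit 19 = 0  t=2,i=5
  #..#. -> #   bit 18 = 1  t=1,i=6
  #...# -> .   bit 17 = 0  t=3,i=5
  #.... -> .   bit 16 = 0  t=0,i=2
  .#### -> #   bit 15 = 1  t=0,i=7
  .###. -> #   bit 14 = 1  t=2,i=0
  .##.# -> .   bit 13 = 0  t=3,i=0
  .##.. -> .   bit 12 = 0  t=1,i=4
  .#.## -> .   bit 11 = 0  t=1,i=2
  .#.#. -> .   bit 10 = 0  t=4,i=3
  .#..# -> .   bit 9 = 0  t=2,i=4
  .#... -> #   bit 8 = 1  t=1,i=8
  ..### -> .   bit 7 = 0  t=0,i=6
  ..##. -> .   bit 6 = 0  t=3,i=10
  ..#.# -> #   bit 5 = 1  t=1,i=1
  ..#.. -> #   bit 4 = 1  t=1,i=7
  ...## -> .   bit 3 = 0  t=0,i=5
  ...#. -> #   bit 2 = 1  t=1,i=0
  ....# -> #   bit 1 = 1  t=0,i=4
  ..... -> #   bit 0 = 1  t=0,i=3
  bits 00000101110101001100000100110111 = 97829175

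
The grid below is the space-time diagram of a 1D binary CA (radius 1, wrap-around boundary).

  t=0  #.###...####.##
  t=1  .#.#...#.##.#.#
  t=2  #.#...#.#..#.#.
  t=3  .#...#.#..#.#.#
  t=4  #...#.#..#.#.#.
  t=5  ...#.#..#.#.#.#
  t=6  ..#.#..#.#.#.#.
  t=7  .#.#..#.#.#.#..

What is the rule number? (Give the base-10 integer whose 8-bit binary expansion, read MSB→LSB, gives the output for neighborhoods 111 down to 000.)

  ### -> #   bit 7 = 1  t=0,i=3
  ##. -> .   bit 6 = 0  t=0,i=0
  #.# -> #   bit 5 = 1  t=0,i=1
  #.. -> .   bit 4 = 0  t=0,i=5
  .## -> .   bit 3 = 0  t=0,i=2
  .#. -> .   bit 2 = 0  t=1,i=1
  ..# -> #   bit 1 = 1  t=0,i=7
  ... -> .   bit 0 = 0  t=0,i=6
  bits 10100010 = 162

162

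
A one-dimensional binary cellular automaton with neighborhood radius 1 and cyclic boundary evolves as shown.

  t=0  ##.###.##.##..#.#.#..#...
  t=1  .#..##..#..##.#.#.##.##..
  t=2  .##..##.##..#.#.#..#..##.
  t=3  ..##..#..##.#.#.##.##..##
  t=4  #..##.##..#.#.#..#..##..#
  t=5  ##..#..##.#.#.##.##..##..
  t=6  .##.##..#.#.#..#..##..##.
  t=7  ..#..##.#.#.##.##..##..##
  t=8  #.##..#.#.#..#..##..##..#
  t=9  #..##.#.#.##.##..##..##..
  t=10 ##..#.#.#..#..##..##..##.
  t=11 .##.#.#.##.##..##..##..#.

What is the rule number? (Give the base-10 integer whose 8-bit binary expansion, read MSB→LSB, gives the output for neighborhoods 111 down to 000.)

212

  ###|#  b7=1 t=0,i=4
  ##.|#  b6=1 t=0,i=1
  #.#|.  b5=0 t=0,i=2
  #..|#  b4=1 t=0,i=12
  .##|.  b3=0 t=0,i=0
  .#.|#  b2=1 t=0,i=14
  ..#|.  b1=0 t=0,i=13
  ...|.  b0=0 t=0,i=23
  bits 11010100 = 212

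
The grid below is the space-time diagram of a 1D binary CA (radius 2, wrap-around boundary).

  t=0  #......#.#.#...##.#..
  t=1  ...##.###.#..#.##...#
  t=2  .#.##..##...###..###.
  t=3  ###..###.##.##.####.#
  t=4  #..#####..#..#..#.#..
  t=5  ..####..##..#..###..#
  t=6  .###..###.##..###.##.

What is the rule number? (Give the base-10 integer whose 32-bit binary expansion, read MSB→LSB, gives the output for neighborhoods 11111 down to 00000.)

2735664357

  ##### -> #   bit 31 = 1  t=4,i=5
  ####. -> .   bit 30 = 0  t=3,i=1
  ###.# -> #   bit 29 = 1  t=1,i=8
  ###.. -> .   bit 28 = 0  t=2,i=14
  ##.## -> .   bit 27 = 0  t=1,i=5
  ##.#. -> .   bit 26 = 0  t=0,i=17
  ##..# -> #   bit 25 = 1  t=2,i=5
  ##... -> #   bit 24 = 1  t=1,i=17
  #.### -> .   bit 23 = 0  t=1,i=6
  #.##. -> .   bit 22 = 0  t=1,i=15
  #.#.# -> .   bit 21 = 0  t=0,i=9
  #.#.. -> .   bit 20 = 0  t=0,i=11
  #..## -> #   bit 19 = 1  t=2,i=6
  #..#. -> #   bit 18 = 1  t=0,i=20
  #...# -> #   bit 17 = 1  t=0,i=13
  #.... -> .   bit 16 = 0  t=0,i=2
  .#### -> #   bit 15 = 1  t=3,i=0
  .###. -> #   bit 14 = 1  t=1,i=7
  .##.# -> #   bit 13 = 1  t=0,i=16
  .##.. -> .   bit 12 = 0  t=1,i=16
  .#.## -> #   bit 11 = 1  t=1,i=14
  .#.#. -> #   bit 10 = 1  t=0,i=8
  .#..# -> .   bit 9 = 0  t=0,i=19
  .#... -> .   bit 8 = 0  t=0,i=1
  ..### -> #   bit 7 = 1  t=2,i=12
  ..##. -> #   bit 6 = 1  t=0,i=15
  ..#.# -> #   bit 5 = 1  t=0,i=7
  ..#.. -> .   bit 4 = 0  t=0,i=0
  ...## -> .   bit 3 = 0  t=0,i=14
  ...#. -> #   bit 2 = 1  t=0,i=6
  ....# -> .   bit 1 = 0  t=0,i=5
  ..... -> #   bit 0 = 1  t=0,i=3
  bits 10100011000011101110110011100101 = 2735664357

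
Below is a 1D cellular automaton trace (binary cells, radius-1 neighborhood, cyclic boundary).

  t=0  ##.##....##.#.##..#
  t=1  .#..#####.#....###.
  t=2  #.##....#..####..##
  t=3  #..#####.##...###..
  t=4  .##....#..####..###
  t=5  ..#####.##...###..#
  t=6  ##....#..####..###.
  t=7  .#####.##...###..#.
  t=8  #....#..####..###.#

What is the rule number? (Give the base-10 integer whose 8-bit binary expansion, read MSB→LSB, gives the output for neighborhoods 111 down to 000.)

  nb ###: next=.  (t=0,i=0, bit7=0)
  nb ##.: next=#  (t=0,i=1, bit6=1)
  nb #.#: next=.  (t=0,i=2, bit5=0)
  nb #..: next=#  (t=0,i=5, bit4=1)
  nb .##: next=.  (t=0,i=3, bit3=0)
  nb .#.: next=.  (t=0,i=12, bit2=0)
  nb ..#: next=#  (t=0,i=8, bit1=1)
  nb ...: next=#  (t=0,i=6, bit0=1)
  bits 01010011 = 83

83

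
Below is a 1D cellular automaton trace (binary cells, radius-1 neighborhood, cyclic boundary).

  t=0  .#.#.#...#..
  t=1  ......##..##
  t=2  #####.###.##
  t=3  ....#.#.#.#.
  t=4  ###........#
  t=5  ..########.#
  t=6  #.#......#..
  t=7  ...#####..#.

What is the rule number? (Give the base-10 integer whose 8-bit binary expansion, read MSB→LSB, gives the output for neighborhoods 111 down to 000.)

  [7] ### => .  t=2,i=0
  [6] ##. => #  t=1,i=7
  [5] #.# => .  t=0,i=2
  [4] #.. => #  t=0,i=6
  [3] .## => #  t=1,i=6
  [2] .#. => .  t=0,i=1
  [1] ..# => .  t=0,i=0
  [0] ... => #  t=0,i=7
  bits 01011001 = 89

89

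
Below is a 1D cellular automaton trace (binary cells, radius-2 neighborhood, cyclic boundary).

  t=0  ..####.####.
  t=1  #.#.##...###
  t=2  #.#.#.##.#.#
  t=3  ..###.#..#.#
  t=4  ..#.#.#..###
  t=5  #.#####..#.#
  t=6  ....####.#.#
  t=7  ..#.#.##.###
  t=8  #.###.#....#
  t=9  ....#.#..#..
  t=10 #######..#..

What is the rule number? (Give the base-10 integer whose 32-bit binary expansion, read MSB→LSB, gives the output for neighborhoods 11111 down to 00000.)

4084335799

  [31] ##### => #  t=5,i=4
  [30] ####. => #  t=0,i=4
  [29] ###.# => #  t=0,i=5
  [28] ###.. => #  t=0,i=10
  [27] ##.## => .  t=0,i=6
  [26] ##.#. => .  t=1,i=1
  [25] ##..# => #  t=4,i=0
  [24] ##... => #  t=0,i=11
  [23] #.### => .  t=0,i=7
  [22] #.##. => #  t=1,i=4
  [21] #.#.# => #  t=1,i=2
  [20] #.#.. => #  t=3,i=6
  [19] #..## => .  t=3,i=1
  [18] #..#. => .  t=3,i=8
  [17] #...# => #  t=0,i=0
  [16] #.... => .  t=6,i=1
  [15] .#### => .  t=0,i=3
  [14] .###. => .  t=3,i=3
  [13] .##.# => .  t=2,i=0
  [12] .##.. => .  t=1,i=5
  [11] .#.## => .  t=1,i=3
  [10] .#.#. => #  t=2,i=3
  [9] .#..# => .  t=3,i=0
  [8] .#... => .  t=6,i=0
  [7] ..### => #  t=0,i=2
  [6] ..##. => .  t=8,i=11
  [5] ..#.# => #  t=3,i=9
  [4] ..#.. => #  t=9,i=9
  [3] ...## => .  t=0,i=1
  [2] ...#. => #  t=9,i=3
  [1] ....# => #  t=6,i=2
  [0] ..... => #  t=9,i=0
  bits 11110011011100100000010010110111 = 4084335799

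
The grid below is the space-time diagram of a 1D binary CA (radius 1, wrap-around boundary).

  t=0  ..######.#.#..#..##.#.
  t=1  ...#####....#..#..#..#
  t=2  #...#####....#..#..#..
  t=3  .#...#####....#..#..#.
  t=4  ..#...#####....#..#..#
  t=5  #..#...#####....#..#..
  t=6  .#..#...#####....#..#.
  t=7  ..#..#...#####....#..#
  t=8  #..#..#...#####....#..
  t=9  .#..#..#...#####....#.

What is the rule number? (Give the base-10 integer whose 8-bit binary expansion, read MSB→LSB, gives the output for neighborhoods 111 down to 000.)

  [7] ### => #  t=0,i=3
  [6] ##. => #  t=0,i=7
  [5] #.# => .  t=0,i=8
  [4] #.. => #  t=0,i=12
  [3] .## => .  t=0,i=2
  [2] .#. => .  t=0,i=9
  [1] ..# => .  t=0,i=1
  [0] ... => .  t=0,i=0
  bits 11010000 = 208

208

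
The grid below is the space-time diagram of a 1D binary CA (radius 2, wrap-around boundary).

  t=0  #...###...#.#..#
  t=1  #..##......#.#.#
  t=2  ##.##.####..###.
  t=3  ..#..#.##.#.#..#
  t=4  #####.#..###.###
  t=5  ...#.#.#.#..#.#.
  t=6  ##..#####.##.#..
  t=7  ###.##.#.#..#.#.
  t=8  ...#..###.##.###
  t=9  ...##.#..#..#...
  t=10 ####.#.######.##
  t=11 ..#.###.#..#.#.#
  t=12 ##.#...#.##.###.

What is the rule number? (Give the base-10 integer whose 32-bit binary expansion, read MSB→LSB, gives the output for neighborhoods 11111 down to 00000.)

1311088347

  nb #####: next=.  (t=4,i=0, bit31=0)
  nb ####.: next=#  (t=2,i=8, bit30=1)
  nb ###.#: next=.  (t=2,i=14, bit29=0)
  nb ###..: next=.  (t=0,i=6, bit28=0)
  nb ##.##: next=#  (t=2,i=2, bit27=1)
  nb ##.#.: next=#  (t=3,i=9, bit26=1)
  nb ##..#: next=#  (t=1,i=1, bit25=1)
  nb ##...: next=.  (t=0,i=1, bit24=0)
  nb #.###: next=.  (t=2,i=6, bit23=0)
  nb #.##.: next=.  (t=1,i=15, bit22=0)
  nb #.#.#: next=#  (t=1,i=13, bit21=1)
  nb #.#..: next=.  (t=0,i=12, bit20=0)
  nb #..##: next=.  (t=0,i=14, bit19=0)
  nb #..#.: next=#  (t=3,i=1, bit18=1)
  nb #...#: next=.  (t=0,i=2, bit17=0)
  nb #....: next=#  (t=1,i=6, bit16=1)
  nb .####: next=#  (t=2,i=7, bit15=1)
  nb .###.: next=.  (t=0,i=5, bit14=0)
  nb .##.#: next=.  (t=2,i=1, bit13=0)
  nb .##..: next=#  (t=0,i=0, bit12=1)
  nb .#.##: next=#  (t=1,i=14, bit11=1)
  nb .#.#.: next=#  (t=0,i=11, bit10=1)
  nb .#..#: next=#  (t=0,i=13, bit9=1)
  nb .#...: next=.  (t=5,i=15, bit8=0)
  nb ..###: next=#  (t=0,i=4, bit7=1)
  nb ..##.: next=#  (t=0,i=15, bit6=1)
  nb ..#.#: next=.  (t=0,i=10, bit5=0)
  nb ..#..: next=#  (t=3,i=2, bit4=1)
  nb ...##: next=#  (t=0,i=3, bit3=1)
  nb ...#.: next=.  (t=0,i=9, bit2=0)
  nb ....#: next=#  (t=1,i=9, bit1=1)
  nb .....: next=#  (t=1,i=7, bit0=1)
  bits 01001110001001011001111011011011 = 1311088347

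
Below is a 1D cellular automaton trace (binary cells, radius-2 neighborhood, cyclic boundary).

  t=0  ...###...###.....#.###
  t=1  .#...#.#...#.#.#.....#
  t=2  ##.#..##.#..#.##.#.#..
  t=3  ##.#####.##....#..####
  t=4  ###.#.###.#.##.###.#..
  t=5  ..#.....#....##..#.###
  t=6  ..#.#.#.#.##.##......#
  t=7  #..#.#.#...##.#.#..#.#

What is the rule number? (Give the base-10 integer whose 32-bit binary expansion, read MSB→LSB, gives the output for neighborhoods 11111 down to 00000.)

2015082066

  [31] ##### => .  t=3,i=5
  [30] ####. => #  t=3,i=0
  [29] ###.# => #  t=3,i=1
  [28] ###.. => #  t=0,i=5
  [27] ##.## => #  t=3,i=2
  [26] ##.#. => .  t=2,i=2
  [25] ##..# => .  t=5,i=0
  [24] ##... => .  t=0,i=0
  [23] #.### => .  t=0,i=19
  [22] #.##. => .  t=2,i=14
  [21] #.#.# => .  t=1,i=13
  [20] #.#.. => #  t=1,i=1
  [19] #..## => #  t=2,i=5
  [18] #..#. => .  t=2,i=11
  [17] #...# => #  t=0,i=1
  [16] #.... => #  t=0,i=13
  [15] .#### => #  t=3,i=4
  [14] .###. => .  t=0,i=4
  [13] .##.# => #  t=2,i=1
  [12] .##.. => #  t=3,i=10
  [11] .#.## => .  t=0,i=18
  [10] .#.#. => #  t=1,i=0
  [9] .#..# => #  t=2,i=4
  [8] .#... => .  t=1,i=2
  [7] ..### => .  t=0,i=3
  [6] ..##. => #  t=2,i=0
  [5] ..#.# => .  t=0,i=17
  [4] ..#.. => #  t=3,i=15
  [3] ...## => .  t=0,i=2
  [2] ...#. => .  t=0,i=16
  [1] ....# => #  t=0,i=15
  [0] ..... => .  t=0,i=14
  bits 01111000000110111011011001010010 = 2015082066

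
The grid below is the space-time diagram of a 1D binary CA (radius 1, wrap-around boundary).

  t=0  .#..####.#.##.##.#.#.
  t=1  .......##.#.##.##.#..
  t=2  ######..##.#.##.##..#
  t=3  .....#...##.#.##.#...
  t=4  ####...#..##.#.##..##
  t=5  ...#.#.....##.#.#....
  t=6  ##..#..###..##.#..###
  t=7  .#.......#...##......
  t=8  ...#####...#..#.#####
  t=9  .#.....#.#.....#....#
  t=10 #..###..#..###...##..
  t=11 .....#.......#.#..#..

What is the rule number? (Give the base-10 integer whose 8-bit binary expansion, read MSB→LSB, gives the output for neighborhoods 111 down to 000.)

  ###|.  b7=0 t=0,i=5
  ##.|#  b6=1 t=0,i=7
  #.#|#  b5=1 t=0,i=8
  #..|.  b4=0 t=0,i=2
  .##|.  b3=0 t=0,i=4
  .#.|.  b2=0 t=0,i=1
  ..#|.  b1=0 t=0,i=0
  ...|#  b0=1 t=1,i=0
  bits 01100001 = 97

97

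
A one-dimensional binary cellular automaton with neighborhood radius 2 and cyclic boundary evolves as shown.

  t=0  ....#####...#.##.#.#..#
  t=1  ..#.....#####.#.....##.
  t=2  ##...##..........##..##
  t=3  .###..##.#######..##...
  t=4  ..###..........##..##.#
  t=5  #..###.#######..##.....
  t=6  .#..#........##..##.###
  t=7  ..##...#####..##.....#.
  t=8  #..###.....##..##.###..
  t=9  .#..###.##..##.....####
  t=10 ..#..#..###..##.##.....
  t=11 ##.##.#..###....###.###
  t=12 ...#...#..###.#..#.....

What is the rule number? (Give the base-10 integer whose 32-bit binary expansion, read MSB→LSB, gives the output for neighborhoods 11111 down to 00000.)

  #####|.  b31=0 t=0,i=6
  ####.|.  b30=0 t=0,i=7
  ###.#|.  b29=0 t=1,i=12
  ###..|#  b28=1 t=0,i=8
  ##.##|.  b27=0 t=3,i=8
  ##.#.|.  b26=0 t=0,i=16
  ##..#|#  b25=1 t=2,i=19
  ##...|#  b24=1 t=0,i=9
  #.###|.  b23=0 t=3,i=9
  #.##.|#  b22=1 t=0,i=14
  #.#.#|.  b21=0 t=0,i=17
  #.#..|.  b20=0 t=0,i=19
  #..##|.  b19=0 t=2,i=20
  #..#.|#  b18=1 t=0,i=21
  #...#|#  b17=1 t=0,i=10
  #....|.  b16=0 t=0,i=1
  .####|.  b15=0 t=0,i=5
  .###.|#  b14=1 t=3,i=2
  .##.#|.  b13=0 t=0,i=15
  .##..|#  b12=1 t=1,i=21
  .#.##|.  b11=0 t=0,i=13
  .#.#.|.  b10=0 t=0,i=18
  .#..#|#  b9=1 t=0,i=20
  .#...|.  b8=0 t=0,i=0
  ..###|.  b7=0 t=0,i=4
  ..##.|.  b6=0 t=1,i=20
  ..#.#|#  b5=1 t=0,i=12
  ..#..|.  b4=0 t=0,i=22
  ...##|.  b3=0 t=0,i=3
  ...#.|#  b2=1 t=0,i=11
  ....#|#  b1=1 t=0,i=2
  .....|#  b0=1 t=1,i=5
  bits 00010011010001100101001000100111 = 323375655

323375655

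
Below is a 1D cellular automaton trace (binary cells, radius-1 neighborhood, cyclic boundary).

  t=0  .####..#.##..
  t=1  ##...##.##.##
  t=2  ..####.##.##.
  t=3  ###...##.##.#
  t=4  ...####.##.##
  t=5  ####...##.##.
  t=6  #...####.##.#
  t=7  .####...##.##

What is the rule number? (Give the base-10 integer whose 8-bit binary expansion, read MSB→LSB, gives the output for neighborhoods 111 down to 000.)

  nb ###: next=.  (t=0,i=2, bit7=0)
  nb ##.: next=.  (t=0,i=4, bit6=0)
  nb #.#: next=#  (t=0,i=8, bit5=1)
  nb #..: next=#  (t=0,i=5, bit4=1)
  nb .##: next=#  (t=0,i=1, bit3=1)
  nb .#.: next=.  (t=0,i=7, bit2=0)
  nb ..#: next=#  (t=0,i=0, bit1=1)
  nb ...: next=#  (t=0,i=12, bit0=1)
  bits 00111011 = 59

59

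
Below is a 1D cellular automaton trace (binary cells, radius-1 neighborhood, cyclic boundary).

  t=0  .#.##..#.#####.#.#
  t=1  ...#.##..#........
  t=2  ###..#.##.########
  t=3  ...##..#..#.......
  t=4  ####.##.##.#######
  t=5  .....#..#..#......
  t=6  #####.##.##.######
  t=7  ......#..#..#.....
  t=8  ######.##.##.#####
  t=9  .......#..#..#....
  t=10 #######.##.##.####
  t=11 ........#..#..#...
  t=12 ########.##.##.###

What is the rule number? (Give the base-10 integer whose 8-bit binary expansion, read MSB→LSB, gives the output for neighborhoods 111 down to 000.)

27

  [7] ### => .  t=0,i=10
  [6] ##. => .  t=0,i=4
  [5] #.# => .  t=0,i=0
  [4] #.. => #  t=0,i=5
  [3] .## => #  t=0,i=3
  [2] .#. => .  t=0,i=1
  [1] ..# => #  t=0,i=6
  [0] ... => #  t=1,i=0
  bits 00011011 = 27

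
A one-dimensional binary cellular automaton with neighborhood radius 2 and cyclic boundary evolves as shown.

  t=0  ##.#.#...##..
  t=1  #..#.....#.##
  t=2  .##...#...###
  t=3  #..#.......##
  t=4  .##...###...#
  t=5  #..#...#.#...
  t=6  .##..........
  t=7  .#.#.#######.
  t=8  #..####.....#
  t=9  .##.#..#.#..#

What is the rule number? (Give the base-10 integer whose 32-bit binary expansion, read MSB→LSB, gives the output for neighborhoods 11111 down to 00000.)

732744257

  nb #####: next=.  (t=7,i=7, bit31=0)
  nb ####.: next=.  (t=7,i=10, bit30=0)
  nb ###.#: next=#  (t=2,i=12, bit29=1)
  nb ###..: next=.  (t=1,i=0, bit28=0)
  nb ##.##: next=#  (t=2,i=0, bit27=1)
  nb ##.#.: next=.  (t=0,i=2, bit26=0)
  nb ##..#: next=#  (t=0,i=11, bit25=1)
  nb ##...: next=#  (t=2,i=3, bit24=1)
  nb #.###: next=#  (t=1,i=11, bit23=1)
  nb #.##.: next=.  (t=2,i=1, bit22=0)
  nb #.#.#: next=#  (t=0,i=3, bit21=1)
  nb #.#..: next=.  (t=0,i=5, bit20=0)
  nb #..##: next=#  (t=0,i=12, bit19=1)
  nb #..#.: next=#  (t=1,i=2, bit18=1)
  nb #...#: next=.  (t=0,i=7, bit17=0)
  nb #....: next=.  (t=1,i=5, bit16=0)
  nb .####: next=#  (t=7,i=6, bit15=1)
  nb .###.: next=#  (t=1,i=12, bit14=1)
  nb .##.#: next=.  (t=0,i=1, bit13=0)
  nb .##..: next=.  (t=0,i=10, bit12=0)
  nb .#.##: next=#  (t=1,i=10, bit11=1)
  nb .#.#.: next=.  (t=0,i=4, bit10=0)
  nb .#..#: next=#  (t=5,i=1, bit9=1)
  nb .#...: next=.  (t=0,i=6, bit8=0)
  nb ..###: next=.  (t=2,i=10, bit7=0)
  nb ..##.: next=#  (t=0,i=0, bit6=1)
  nb ..#.#: next=.  (t=1,i=9, bit5=0)
  nb ..#..: next=.  (t=1,i=3, bit4=0)
  nb ...##: next=.  (t=0,i=8, bit3=0)
  nb ...#.: next=.  (t=1,i=8, bit2=0)
  nb ....#: next=.  (t=1,i=7, bit1=0)
  nb .....: next=#  (t=1,i=6, bit0=1)
  bits 00101011101011001100101001000001 = 732744257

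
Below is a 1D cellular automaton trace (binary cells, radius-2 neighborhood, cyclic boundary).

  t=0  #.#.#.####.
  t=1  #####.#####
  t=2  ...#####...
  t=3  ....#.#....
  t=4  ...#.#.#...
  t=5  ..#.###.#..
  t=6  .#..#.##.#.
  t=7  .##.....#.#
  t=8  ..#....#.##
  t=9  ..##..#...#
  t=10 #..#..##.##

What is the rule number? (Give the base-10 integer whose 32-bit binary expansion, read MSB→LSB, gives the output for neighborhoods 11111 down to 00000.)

1822463764

  #####|.  b31=0 t=1,i=0
  ####.|#  b30=1 t=0,i=8
  ###.#|#  b29=1 t=0,i=9
  ###..|.  b28=0 t=2,i=7
  ##.##|#  b27=1 t=1,i=5
  ##.#.|#  b26=1 t=0,i=10
  ##..#|.  b25=0 t=8,i=0
  ##...|.  b24=0 t=2,i=8
  #.###|#  b23=1 t=0,i=6
  #.##.|.  b22=0 t=6,i=6
  #.#.#|#  b21=1 t=0,i=0
  #.#..|.  b20=0 t=3,i=6
  #..##|.  b19=0 t=9,i=1
  #..#.|.  b18=0 t=6,i=0
  #...#|.  b17=0 t=9,i=8
  #....|.  b16=0 t=2,i=9
  .####|#  b15=1 t=0,i=7
  .###.|.  b14=0 t=5,i=5
  .##.#|.  b13=0 t=6,i=7
  .##..|#  b12=1 t=7,i=2
  .#.##|.  b11=0 t=0,i=5
  .#.#.|#  b10=1 t=0,i=1
  .#..#|#  b9=1 t=6,i=2
  .#...|#  b8=1 t=3,i=7
  ..###|.  b7=0 t=2,i=3
  ..##.|.  b6=0 t=9,i=2
  ..#.#|.  b5=0 t=3,i=4
  ..#..|#  b4=1 t=6,i=1
  ...##|.  b3=0 t=2,i=2
  ...#.|#  b2=1 t=3,i=3
  ....#|.  b1=0 t=2,i=1
  .....|.  b0=0 t=2,i=0
  bits 01101100101000001001011100010100 = 1822463764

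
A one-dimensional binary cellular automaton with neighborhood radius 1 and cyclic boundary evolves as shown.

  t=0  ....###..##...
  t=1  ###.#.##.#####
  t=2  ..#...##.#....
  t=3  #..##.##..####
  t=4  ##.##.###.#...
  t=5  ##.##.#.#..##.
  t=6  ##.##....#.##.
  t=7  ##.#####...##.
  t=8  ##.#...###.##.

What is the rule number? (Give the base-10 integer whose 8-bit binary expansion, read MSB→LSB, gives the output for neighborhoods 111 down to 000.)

  nb ###: next=.  (t=0,i=5, bit7=0)
  nb ##.: next=#  (t=0,i=6, bit6=1)
  nb #.#: next=.  (t=1,i=3, bit5=0)
  nb #..: next=#  (t=0,i=7, bit4=1)
  nb .##: next=#  (t=0,i=4, bit3=1)
  nb .#.: next=.  (t=1,i=4, bit2=0)
  nb ..#: next=.  (t=0,i=3, bit1=0)
  nb ...: next=#  (t=0,i=0, bit0=1)
  bits 01011001 = 89

89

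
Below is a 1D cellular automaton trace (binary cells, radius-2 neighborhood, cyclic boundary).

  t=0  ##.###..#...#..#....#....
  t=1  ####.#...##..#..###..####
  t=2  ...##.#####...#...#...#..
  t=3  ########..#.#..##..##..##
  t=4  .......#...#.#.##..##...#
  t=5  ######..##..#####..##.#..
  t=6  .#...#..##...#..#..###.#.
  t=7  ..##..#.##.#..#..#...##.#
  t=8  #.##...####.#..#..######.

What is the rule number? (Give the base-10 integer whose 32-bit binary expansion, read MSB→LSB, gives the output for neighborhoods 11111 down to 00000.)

1021558603

  [31] ##### => .  t=1,i=0
  [30] ####. => .  t=1,i=2
  [29] ###.# => #  t=1,i=3
  [28] ###.. => #  t=0,i=5
  [27] ##.## => #  t=0,i=2
  [26] ##.#. => #  t=1,i=4
  [25] ##..# => .  t=0,i=6
  [24] ##... => .  t=2,i=11
  [23] #.### => #  t=0,i=3
  [22] #.##. => #  t=4,i=15
  [21] #.#.# => #  t=4,i=13
  [20] #.#.. => .  t=1,i=5
  [19] #..## => .  t=1,i=15
  [18] #..#. => .  t=0,i=7
  [17] #...# => #  t=0,i=10
  [16] #.... => #  t=0,i=17
  [15] .#### => #  t=1,i=22
  [14] .###. => .  t=0,i=4
  [13] .##.# => #  t=0,i=1
  [12] .##.. => #  t=1,i=10
  [11] .#.## => #  t=4,i=14
  [10] .#.#. => #  t=3,i=11
  [9] .#..# => #  t=0,i=13
  [8] .#... => #  t=0,i=9
  [7] ..### => .  t=1,i=16
  [6] ..##. => #  t=0,i=0
  [5] ..#.# => .  t=3,i=10
  [4] ..#.. => .  t=0,i=8
  [3] ...## => #  t=0,i=24
  [2] ...#. => .  t=0,i=11
  [1] ....# => #  t=0,i=18
  [0] ..... => #  t=2,i=0
  bits 00111100111000111011111101001011 = 1021558603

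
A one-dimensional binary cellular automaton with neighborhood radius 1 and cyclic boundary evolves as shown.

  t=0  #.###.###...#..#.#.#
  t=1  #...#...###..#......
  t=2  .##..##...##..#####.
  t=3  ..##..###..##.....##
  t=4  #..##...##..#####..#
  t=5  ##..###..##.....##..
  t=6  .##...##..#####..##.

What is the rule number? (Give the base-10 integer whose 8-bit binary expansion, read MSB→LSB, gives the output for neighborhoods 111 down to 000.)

81

  ### -> .   bit 7 = 0  t=0,i=3
  ##. -> #   bit 6 = 1  t=0,i=0
  #.# -> .   bit 5 = 0  t=0,i=1
  #.. -> #   bit 4 = 1  t=0,i=9
  .## -> .   bit 3 = 0  t=0,i=2
  .#. -> .   bit 2 = 0  t=0,i=12
  ..# -> .   bit 1 = 0  t=0,i=11
  ... -> #   bit 0 = 1  t=0,i=10
  bits 01010001 = 81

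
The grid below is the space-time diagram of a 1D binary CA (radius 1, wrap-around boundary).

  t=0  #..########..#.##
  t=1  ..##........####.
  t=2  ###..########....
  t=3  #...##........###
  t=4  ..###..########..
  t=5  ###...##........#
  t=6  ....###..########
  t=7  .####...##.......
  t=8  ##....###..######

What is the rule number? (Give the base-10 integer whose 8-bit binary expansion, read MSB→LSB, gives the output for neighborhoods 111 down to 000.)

  [7] ### => .  t=0,i=4
  [6] ##. => .  t=0,i=0
  [5] #.# => #  t=0,i=14
  [4] #.. => .  t=0,i=1
  [3] .## => #  t=0,i=3
  [2] .#. => #  t=0,i=13
  [1] ..# => #  t=0,i=2
  [0] ... => #  t=1,i=0
  bits 00101111 = 47

47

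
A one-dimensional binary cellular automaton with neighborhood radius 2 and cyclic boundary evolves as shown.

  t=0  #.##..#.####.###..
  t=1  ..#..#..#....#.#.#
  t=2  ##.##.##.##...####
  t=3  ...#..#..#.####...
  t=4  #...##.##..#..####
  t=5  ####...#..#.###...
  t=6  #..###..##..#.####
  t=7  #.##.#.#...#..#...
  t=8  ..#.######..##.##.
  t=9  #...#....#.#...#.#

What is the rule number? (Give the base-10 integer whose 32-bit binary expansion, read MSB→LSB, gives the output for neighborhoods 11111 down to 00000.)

369035145

  [31] ##### => .  t=2,i=16
  [30] ####. => .  t=0,i=10
  [29] ###.# => .  t=0,i=11
  [28] ###.. => #  t=0,i=15
  [27] ##.## => .  t=0,i=12
  [26] ##.#. => #  t=7,i=4
  [25] ##..# => .  t=0,i=4
  [24] ##... => #  t=2,i=11
  [23] #.### => #  t=0,i=8
  [22] #.##. => #  t=0,i=2
  [21] #.#.# => #  t=1,i=15
  [20] #.#.. => #  t=1,i=17
  [19] #..## => #  t=4,i=13
  [18] #..#. => #  t=0,i=5
  [17] #...# => #  t=2,i=12
  [16] #.... => #  t=1,i=10
  [15] .#### => .  t=0,i=9
  [14] .###. => .  t=0,i=14
  [13] .##.# => .  t=2,i=4
  [12] .##.. => .  t=0,i=3
  [11] .#.## => .  t=0,i=1
  [10] .#.#. => #  t=1,i=14
  [9] .#..# => #  t=1,i=0
  [8] .#... => #  t=1,i=9
  [7] ..### => #  t=2,i=14
  [6] ..##. => .  t=4,i=4
  [5] ..#.# => .  t=0,i=0
  [4] ..#.. => .  t=1,i=2
  [3] ...## => #  t=2,i=13
  [2] ...#. => .  t=1,i=12
  [1] ....# => .  t=1,i=11
  [0] ..... => #  t=3,i=0
  bits 00010101111111110000011110001001 = 369035145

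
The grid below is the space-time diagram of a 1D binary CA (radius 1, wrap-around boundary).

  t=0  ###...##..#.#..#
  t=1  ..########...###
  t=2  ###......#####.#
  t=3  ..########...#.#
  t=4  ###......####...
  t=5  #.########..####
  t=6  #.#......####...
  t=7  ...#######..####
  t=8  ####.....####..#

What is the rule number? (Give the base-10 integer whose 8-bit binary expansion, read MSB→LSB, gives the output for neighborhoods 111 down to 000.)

91

  ### -> .   bit 7 = 0  t=0,i=0
  ##. -> #   bit 6 = 1  t=0,i=2
  #.# -> .   bit 5 = 0  t=0,i=11
  #.. -> #   bit 4 = 1  t=0,i=3
  .## -> #   bit 3 = 1  t=0,i=6
  .#. -> .   bit 2 = 0  t=0,i=10
  ..# -> #   bit 1 = 1  t=0,i=5
  ... -> #   bit 0 = 1  t=0,i=4
  bits 01011011 = 91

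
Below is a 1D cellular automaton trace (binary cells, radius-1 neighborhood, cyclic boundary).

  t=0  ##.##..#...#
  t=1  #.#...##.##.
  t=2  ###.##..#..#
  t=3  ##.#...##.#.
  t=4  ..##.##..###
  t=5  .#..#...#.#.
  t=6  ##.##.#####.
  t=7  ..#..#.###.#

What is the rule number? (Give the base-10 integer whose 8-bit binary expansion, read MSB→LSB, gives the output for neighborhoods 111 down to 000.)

167

  ###|#  b7=1 t=0,i=0
  ##.|.  b6=0 t=0,i=1
  #.#|#  b5=1 t=0,i=2
  #..|.  b4=0 t=0,i=5
  .##|.  b3=0 t=0,i=3
  .#.|#  b2=1 t=0,i=7
  ..#|#  b1=1 t=0,i=6
  ...|#  b0=1 t=0,i=9
  bits 10100111 = 167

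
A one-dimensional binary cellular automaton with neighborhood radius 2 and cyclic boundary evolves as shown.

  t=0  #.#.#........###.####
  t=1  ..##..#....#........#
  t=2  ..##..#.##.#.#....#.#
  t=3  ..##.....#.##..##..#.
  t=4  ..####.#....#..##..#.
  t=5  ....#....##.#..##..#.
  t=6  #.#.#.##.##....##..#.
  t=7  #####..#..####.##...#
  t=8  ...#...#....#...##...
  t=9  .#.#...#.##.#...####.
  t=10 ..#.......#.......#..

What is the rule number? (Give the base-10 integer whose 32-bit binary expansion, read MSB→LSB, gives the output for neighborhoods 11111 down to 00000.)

1092695122

  ##### -> .   bit 31 = 0  t=0,i=19
  ####. -> #   bit 30 = 1  t=0,i=20
  ###.# -> .   bit 29 = 0  t=0,i=0
  ###.. -> .   bit 28 = 0  t=7,i=4
  ##.## -> .   bit 27 = 0  t=0,i=16
  ##.#. -> .   bit 26 = 0  t=0,i=1
  ##..# -> .   bit 25 = 0  t=1,i=4
  ##... -> #   bit 24 = 1  t=3,i=4
  #.### -> .   bit 23 = 0  t=0,i=17
  #.##. -> .   bit 22 = 0  t=2,i=8
  #.#.# -> #   bit 21 = 1  t=0,i=2
  #.#.. -> .   bit 20 = 0  t=0,i=4
  #..## -> .   bit 19 = 0  t=1,i=1
  #..#. -> .   bit 18 = 0  t=1,i=5
  #...# -> .   bit 17 = 0  t=3,i=0
  #.... -> #   bit 16 = 1  t=0,i=6
  .#### -> .   bit 15 = 0  t=0,i=18
  .###. -> .   bit 14 = 0  t=0,i=14
  .##.# -> #   bit 13 = 1  t=2,i=9
  .##.. -> #   bit 12 = 1  t=1,i=3
  .#.## -> .   bit 11 = 0  t=2,i=7
  .#.#. -> #   bit 10 = 1  t=0,i=3
  .#..# -> .   bit 9 = 0  t=1,i=0
  .#... -> .   bit 8 = 0  t=0,i=5
  ..### -> .   bit 7 = 0  t=0,i=13
  ..##. -> #   bit 6 = 1  t=1,i=2
  ..#.# -> .   bit 5 = 0  t=2,i=6
  ..#.. -> #   bit 4 = 1  t=1,i=6
  ...## -> .   bit 3 = 0  t=0,i=12
  ...#. -> .   bit 2 = 0  t=1,i=10
  ....# -> #   bit 1 = 1  t=0,i=11
  ..... -> .   bit 0 = 0  t=0,i=7
  bits 01000001001000010011010001010010 = 1092695122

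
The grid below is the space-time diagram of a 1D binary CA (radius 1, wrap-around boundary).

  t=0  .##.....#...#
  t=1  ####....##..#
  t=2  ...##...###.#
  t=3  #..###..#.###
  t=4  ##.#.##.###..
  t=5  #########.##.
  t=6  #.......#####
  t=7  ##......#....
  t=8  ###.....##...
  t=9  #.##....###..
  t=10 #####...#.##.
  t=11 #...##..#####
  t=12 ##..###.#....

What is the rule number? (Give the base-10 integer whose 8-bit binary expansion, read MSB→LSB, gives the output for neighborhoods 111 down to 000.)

  ###|.  b7=0 t=1,i=0
  ##.|#  b6=1 t=0,i=2
  #.#|#  b5=1 t=0,i=0
  #..|#  b4=1 t=0,i=3
  .##|#  b3=1 t=0,i=1
  .#.|#  b2=1 t=0,i=8
  ..#|.  b1=0 t=0,i=7
  ...|.  b0=0 t=0,i=4
  bits 01111100 = 124

124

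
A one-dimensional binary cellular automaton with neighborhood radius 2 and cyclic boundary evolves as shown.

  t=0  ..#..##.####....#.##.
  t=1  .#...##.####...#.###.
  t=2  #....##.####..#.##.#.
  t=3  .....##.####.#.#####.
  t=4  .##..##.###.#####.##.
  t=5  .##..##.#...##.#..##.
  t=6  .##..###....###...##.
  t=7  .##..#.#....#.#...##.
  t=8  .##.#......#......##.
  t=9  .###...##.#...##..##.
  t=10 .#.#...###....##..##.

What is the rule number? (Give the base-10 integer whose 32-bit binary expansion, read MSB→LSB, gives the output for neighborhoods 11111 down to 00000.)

1424275653

  #####|.  b31=0 t=3,i=17
  ####.|#  b30=1 t=0,i=10
  ###.#|.  b29=0 t=3,i=11
  ###..|#  b28=1 t=0,i=11
  ##.##|.  b27=0 t=0,i=7
  ##.#.|#  b26=1 t=2,i=18
  ##..#|.  b25=0 t=1,i=20
  ##...|.  b24=0 t=0,i=12
  #.###|#  b23=1 t=0,i=8
  #.##.|#  b22=1 t=0,i=18
  #.#.#|#  b21=1 t=2,i=19
  #.#..|.  b20=0 t=2,i=0
  #..##|.  b19=0 t=0,i=4
  #..#.|#  b18=1 t=1,i=0
  #...#|.  b17=0 t=0,i=0
  #....|.  b16=0 t=0,i=13
  .####|#  b15=1 t=0,i=9
  .###.|.  b14=0 t=1,i=18
  .##.#|#  b13=1 t=0,i=6
  .##..|#  b12=1 t=0,i=19
  .#.##|#  b11=1 t=0,i=17
  .#.#.|.  b10=0 t=2,i=20
  .#..#|.  b9=0 t=0,i=3
  .#...|.  b8=0 t=1,i=2
  ..###|#  b7=1 t=6,i=5
  ..##.|#  b6=1 t=0,i=5
  ..#.#|.  b5=0 t=0,i=16
  ..#..|.  b4=0 t=0,i=2
  ...##|.  b3=0 t=1,i=4
  ...#.|#  b2=1 t=0,i=1
  ....#|.  b1=0 t=0,i=14
  .....|#  b0=1 t=3,i=1
  bits 01010100111001001011100011000101 = 1424275653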